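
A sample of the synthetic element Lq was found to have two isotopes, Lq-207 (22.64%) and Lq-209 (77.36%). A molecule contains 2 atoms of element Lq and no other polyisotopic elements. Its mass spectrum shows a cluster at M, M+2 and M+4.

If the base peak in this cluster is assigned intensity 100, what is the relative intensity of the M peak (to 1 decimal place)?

Binomial terms of (0.2264 + 0.7736)^2: M 0.0513, M+2 0.3503, M+4 0.5985 → M+4 is the base peak.
P(M+4) = C(2,2) × 0.2264^0 × 0.7736^2 = 1 × 1.0000 × 0.59845696 = 0.598457 (base)
P(M) = C(2,0) × 0.2264^2 × 0.7736^0 = 1 × 0.05125696 × 1.0000 = 0.051257
Relative intensity = 0.051257 / 0.598457 × 100 = 8.6

8.6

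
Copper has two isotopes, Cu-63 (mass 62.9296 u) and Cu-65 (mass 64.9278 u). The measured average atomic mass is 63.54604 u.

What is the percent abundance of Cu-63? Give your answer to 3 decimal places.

69.150%

Writing the weighted mean with unknown fraction x of Cu-63:
62.9296·x + 64.9278·(1 − x) = 63.54604
(62.9296 − 64.9278)·x = 63.54604 − 64.9278
x = -1.38176 / -1.9982 = 0.69150 → 69.150% Cu-63, 30.850% Cu-65.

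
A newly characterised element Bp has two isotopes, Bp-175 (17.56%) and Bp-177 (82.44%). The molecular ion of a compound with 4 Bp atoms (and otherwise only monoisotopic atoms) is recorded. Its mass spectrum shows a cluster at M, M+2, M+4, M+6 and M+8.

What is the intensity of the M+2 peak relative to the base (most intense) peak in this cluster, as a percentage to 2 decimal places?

Term probabilities: M 0.0010, M+2 0.0179, M+4 0.1257, M+6 0.3935, M+8 0.4619. Base peak = M+8.
P(M+8) = C(4,4) × 0.1756^0 × 0.8244^4 = 1 × 1.0000 × 0.46190422 = 0.461904 (base)
P(M+2) = C(4,1) × 0.1756^3 × 0.8244^1 = 4 × 0.00541469 × 0.8244 = 0.017855
Relative intensity = 0.017855 / 0.461904 × 100 = 3.87

3.87%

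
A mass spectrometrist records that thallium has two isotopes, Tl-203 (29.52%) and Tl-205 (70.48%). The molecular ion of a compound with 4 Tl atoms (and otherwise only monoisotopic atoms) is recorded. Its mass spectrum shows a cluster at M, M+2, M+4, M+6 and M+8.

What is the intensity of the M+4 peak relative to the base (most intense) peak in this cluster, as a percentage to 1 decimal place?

Binomial terms of (0.2952 + 0.7048)^4: M 0.0076, M+2 0.0725, M+4 0.2597, M+6 0.4134, M+8 0.2468 → M+6 is the base peak.
P(M+6) = C(4,3) × 0.2952^1 × 0.7048^3 = 4 × 0.2952 × 0.35010449 = 0.413403 (base)
P(M+4) = C(4,2) × 0.2952^2 × 0.7048^2 = 6 × 0.08714304 × 0.49674304 = 0.259726
Relative intensity = 0.259726 / 0.413403 × 100 = 62.8

62.8%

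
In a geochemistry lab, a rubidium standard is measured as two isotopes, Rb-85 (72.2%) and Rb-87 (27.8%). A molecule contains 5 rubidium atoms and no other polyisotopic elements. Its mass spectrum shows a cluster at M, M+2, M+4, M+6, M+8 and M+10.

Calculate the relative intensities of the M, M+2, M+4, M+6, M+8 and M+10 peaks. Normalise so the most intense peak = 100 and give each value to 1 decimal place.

51.9 : 100.0 : 77.0 : 29.7 : 5.7 : 0.4

Expanding (0.722 + 0.278)^5:
P(M) = 0.722^5 = 0.196194
P(M+2) = 5 × 0.722^4 × 0.278^1 = 0.377714
P(M+4) = 10 × 0.722^3 × 0.278^2 = 0.290872
P(M+6) = 10 × 0.722^2 × 0.278^3 = 0.111998
P(M+8) = 5 × 0.722^1 × 0.278^4 = 0.021562
P(M+10) = 0.278^5 = 0.001660
The M+2 peak is largest (0.377714); scaling to 100 gives 51.9 : 100.0 : 77.0 : 29.7 : 5.7 : 0.4.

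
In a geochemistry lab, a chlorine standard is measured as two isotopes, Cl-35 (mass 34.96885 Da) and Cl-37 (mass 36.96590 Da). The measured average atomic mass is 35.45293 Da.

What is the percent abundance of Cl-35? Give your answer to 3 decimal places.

Writing the weighted mean with unknown fraction x of Cl-35:
34.96885·x + 36.96590·(1 − x) = 35.45293
(34.96885 − 36.96590)·x = 35.45293 − 36.96590
x = -1.51297 / -1.99705 = 0.75760 → 75.760% Cl-35, 24.240% Cl-37.

75.760%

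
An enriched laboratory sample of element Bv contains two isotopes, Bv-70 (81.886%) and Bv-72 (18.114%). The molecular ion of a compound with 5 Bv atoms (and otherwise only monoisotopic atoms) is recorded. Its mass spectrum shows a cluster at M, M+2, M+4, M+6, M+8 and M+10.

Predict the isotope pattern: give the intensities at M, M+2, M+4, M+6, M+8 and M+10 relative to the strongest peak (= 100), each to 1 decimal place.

Each Bv atom is independently Bv-70 (p = 0.81886) or Bv-72 (q = 0.18114); the cluster is the binomial expansion (p + q)^5.
P(M) = 0.81886^5 = 0.368170
P(M+2) = 5 × 0.81886^4 × 0.18114^1 = 0.407214
P(M+4) = 10 × 0.81886^3 × 0.18114^2 = 0.180160
P(M+6) = 10 × 0.81886^2 × 0.18114^3 = 0.039853
P(M+8) = 5 × 0.81886^1 × 0.18114^4 = 0.004408
P(M+10) = 0.18114^5 = 0.000195
The M+2 peak is largest (0.407214); scaling to 100 gives 90.4 : 100.0 : 44.2 : 9.8 : 1.1 : 0.0.

90.4 : 100.0 : 44.2 : 9.8 : 1.1 : 0.0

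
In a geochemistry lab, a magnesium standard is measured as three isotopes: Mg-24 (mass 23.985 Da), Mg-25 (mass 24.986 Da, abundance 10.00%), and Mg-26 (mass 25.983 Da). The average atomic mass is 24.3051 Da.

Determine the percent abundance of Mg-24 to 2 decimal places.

The remaining 90.00% is split between Mg-24 (fraction x) and Mg-26 (fraction 0.9000 − x).
Substituting: 23.985x + 25.983(0.9000 − x) = 21.8065
(23.985 − 25.983)x = -1.5782  ⇒  x = 0.78989, y = 0.11011
Mg-24: 78.99%, Mg-26: 11.01%.

78.99%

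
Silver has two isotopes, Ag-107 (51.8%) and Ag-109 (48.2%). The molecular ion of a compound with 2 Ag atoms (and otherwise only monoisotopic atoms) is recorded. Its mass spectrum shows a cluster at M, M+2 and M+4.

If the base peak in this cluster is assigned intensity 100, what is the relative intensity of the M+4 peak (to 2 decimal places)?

46.53

Term probabilities: M 0.2683, M+2 0.4994, M+4 0.2323. Base peak = M+2.
P(M+2) = C(2,1) × 0.518^1 × 0.482^1 = 2 × 0.5180 × 0.4820 = 0.499352 (base)
P(M+4) = C(2,2) × 0.518^0 × 0.482^2 = 1 × 1.0000 × 0.232324 = 0.232324
Relative intensity = 0.232324 / 0.499352 × 100 = 46.53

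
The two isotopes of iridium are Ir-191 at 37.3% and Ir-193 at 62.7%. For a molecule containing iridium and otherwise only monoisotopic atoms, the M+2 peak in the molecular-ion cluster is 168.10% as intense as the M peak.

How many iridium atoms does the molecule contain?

1

With n Ir atoms, P(M+2)/P(M) = C(n,1)·p^(n−1)q / p^n = n·q/p = n · 0.627/0.373.
n = 1.6810 × 0.373/0.627 = 1.00 ≈ 1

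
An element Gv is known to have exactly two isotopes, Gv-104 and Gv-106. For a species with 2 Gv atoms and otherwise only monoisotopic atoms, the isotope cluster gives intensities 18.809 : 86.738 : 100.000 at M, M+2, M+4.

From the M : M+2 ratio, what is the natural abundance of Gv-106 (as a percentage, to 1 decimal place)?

Let p = fractional abundance of Gv-104. I(M+2)/I(M) = [C(2,1)·p^1·(1−p)] / p^2 = 2·(1−p)/p = 86.738/18.809 = 4.6115
(1−p)/p = 4.6115/2 = 2.3058  ⇒  p = 1/(1 + 2.3058) = 0.3025
Gv-104: 30.3%, Gv-106: 69.7%.

69.7%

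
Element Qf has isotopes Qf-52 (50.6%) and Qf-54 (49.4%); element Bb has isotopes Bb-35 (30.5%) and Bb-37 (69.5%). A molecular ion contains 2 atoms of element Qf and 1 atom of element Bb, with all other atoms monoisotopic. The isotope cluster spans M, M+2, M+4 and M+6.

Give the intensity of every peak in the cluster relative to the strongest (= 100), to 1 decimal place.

18.5 : 78.3 : 100.0 : 40.2

Element Qf pattern (n=2): 0.256036 : 0.499928 : 0.244036
Element Bb pattern (n=1): 0.3050 : 0.6950
Convolve the two distributions (both contribute in 2-u steps):
  M: 0.256036×0.3050 = 0.078091
  M+2: 0.256036×0.6950 + 0.499928×0.3050 = 0.330423
  M+4: 0.499928×0.6950 + 0.244036×0.3050 = 0.421881
  M+6: 0.244036×0.6950 = 0.169605
Scale to base peak (0.421881) = 100: 18.5 : 78.3 : 100.0 : 40.2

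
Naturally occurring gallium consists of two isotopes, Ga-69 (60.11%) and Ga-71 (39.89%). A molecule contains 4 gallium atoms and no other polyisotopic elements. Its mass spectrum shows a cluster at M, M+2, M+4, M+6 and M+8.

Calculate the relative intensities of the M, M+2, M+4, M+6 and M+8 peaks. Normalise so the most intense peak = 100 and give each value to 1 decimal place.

Expanding (0.6011 + 0.3989)^4:
P(M) = 0.6011^4 = 0.130553
P(M+2) = 4 × 0.6011^3 × 0.3989^1 = 0.346549
P(M+4) = 6 × 0.6011^2 × 0.3989^2 = 0.344963
P(M+6) = 4 × 0.6011^1 × 0.3989^3 = 0.152616
P(M+8) = 0.3989^4 = 0.025320
The M+2 peak is largest (0.346549); scaling to 100 gives 37.7 : 100.0 : 99.5 : 44.0 : 7.3.

37.7 : 100.0 : 99.5 : 44.0 : 7.3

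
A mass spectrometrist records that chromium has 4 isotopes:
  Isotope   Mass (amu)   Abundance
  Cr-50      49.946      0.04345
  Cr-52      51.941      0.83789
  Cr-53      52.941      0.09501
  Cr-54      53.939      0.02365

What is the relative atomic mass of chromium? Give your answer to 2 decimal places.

The abundance-weighted mean is 0.04345 × 49.946 + 0.83789 × 51.941 + 0.09501 × 52.941 + 0.02365 × 53.939
= 2.1702 + 43.5208 + 5.0299 + 1.2757 = 51.9966 amu

52.00 amu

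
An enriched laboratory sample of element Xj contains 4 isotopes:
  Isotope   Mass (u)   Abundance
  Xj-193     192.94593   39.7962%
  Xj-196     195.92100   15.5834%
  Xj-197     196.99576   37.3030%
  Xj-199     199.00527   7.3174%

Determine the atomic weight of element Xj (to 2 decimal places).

Ar = Σ fᵢ·mᵢ = 0.397962 × 192.94593 + 0.155834 × 195.92100 + 0.373030 × 196.99576 + 0.073174 × 199.00527
= 76.785148 + 30.531153 + 73.485328 + 14.562012 = 195.363641 u

195.36 u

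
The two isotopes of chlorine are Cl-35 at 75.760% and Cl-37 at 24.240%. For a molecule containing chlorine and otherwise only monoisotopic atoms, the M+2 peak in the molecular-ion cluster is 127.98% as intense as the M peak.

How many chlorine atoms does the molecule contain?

For n independent Cl atoms, I(M+2)/I(M) = n · (abundance Cl-37) / (abundance Cl-35) = n · 0.24240/0.75760.
n = 1.2798 × 0.75760/0.24240 = 4.00 ≈ 4

4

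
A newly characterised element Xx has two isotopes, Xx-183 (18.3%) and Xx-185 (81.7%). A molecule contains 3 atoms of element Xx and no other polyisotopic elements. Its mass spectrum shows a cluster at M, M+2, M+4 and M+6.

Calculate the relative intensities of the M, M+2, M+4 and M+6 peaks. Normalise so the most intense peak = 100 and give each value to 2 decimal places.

Each Xx atom is independently Xx-183 (p = 0.183) or Xx-185 (q = 0.817); the cluster is the binomial expansion (p + q)^3.
P(M) = 0.183^3 = 0.006128
P(M+2) = 3 × 0.183^2 × 0.817^1 = 0.082082
P(M+4) = 3 × 0.183^1 × 0.817^2 = 0.366451
P(M+6) = 0.817^3 = 0.545339
The M+6 peak is largest (0.545339); scaling to 100 gives 1.12 : 15.05 : 67.20 : 100.00.

1.12 : 15.05 : 67.20 : 100.00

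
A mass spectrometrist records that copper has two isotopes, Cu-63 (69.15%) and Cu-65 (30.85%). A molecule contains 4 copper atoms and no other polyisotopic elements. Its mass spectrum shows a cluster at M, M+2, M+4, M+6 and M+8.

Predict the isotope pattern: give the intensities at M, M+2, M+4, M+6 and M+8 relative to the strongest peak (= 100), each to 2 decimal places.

56.04 : 100.00 : 66.92 : 19.90 : 2.22

Each Cu atom is independently Cu-63 (p = 0.6915) or Cu-65 (q = 0.3085); the cluster is the binomial expansion (p + q)^4.
P(M) = 0.6915^4 = 0.228649
P(M+2) = 4 × 0.6915^3 × 0.3085^1 = 0.408030
P(M+4) = 6 × 0.6915^2 × 0.3085^2 = 0.273052
P(M+6) = 4 × 0.6915^1 × 0.3085^3 = 0.081212
P(M+8) = 0.3085^4 = 0.009058
The M+2 peak is largest (0.408030); scaling to 100 gives 56.04 : 100.00 : 66.92 : 19.90 : 2.22.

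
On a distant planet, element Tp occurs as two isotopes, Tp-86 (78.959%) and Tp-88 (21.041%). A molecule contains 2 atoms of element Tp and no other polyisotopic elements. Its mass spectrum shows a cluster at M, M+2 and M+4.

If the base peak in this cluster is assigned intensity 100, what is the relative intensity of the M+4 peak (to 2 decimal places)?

7.10

Binomial terms of (0.78959 + 0.21041)^2: M 0.6235, M+2 0.3323, M+4 0.0443 → M is the base peak.
P(M) = C(2,0) × 0.78959^2 × 0.21041^0 = 1 × 0.62345237 × 1.0000 = 0.623452 (base)
P(M+4) = C(2,2) × 0.78959^0 × 0.21041^2 = 1 × 1.0000 × 0.04427237 = 0.044272
Relative intensity = 0.044272 / 0.623452 × 100 = 7.10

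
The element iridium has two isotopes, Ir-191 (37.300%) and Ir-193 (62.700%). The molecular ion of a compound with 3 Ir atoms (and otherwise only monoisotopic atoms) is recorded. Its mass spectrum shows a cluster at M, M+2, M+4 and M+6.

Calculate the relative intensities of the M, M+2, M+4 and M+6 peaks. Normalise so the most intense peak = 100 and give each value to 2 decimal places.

11.80 : 59.49 : 100.00 : 56.03

Each Ir atom is independently Ir-191 (p = 0.37300) or Ir-193 (q = 0.62700); the cluster is the binomial expansion (p + q)^3.
P(M) = 0.37300^3 = 0.051895
P(M+2) = 3 × 0.37300^2 × 0.62700^1 = 0.261702
P(M+4) = 3 × 0.37300^1 × 0.62700^2 = 0.439911
P(M+6) = 0.62700^3 = 0.246492
The M+4 peak is largest (0.439911); scaling to 100 gives 11.80 : 59.49 : 100.00 : 56.03.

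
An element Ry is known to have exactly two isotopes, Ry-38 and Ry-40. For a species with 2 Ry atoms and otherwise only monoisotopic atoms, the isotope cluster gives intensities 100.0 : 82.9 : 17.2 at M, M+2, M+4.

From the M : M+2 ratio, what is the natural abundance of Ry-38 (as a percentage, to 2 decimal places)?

70.70%

Write p for the Ry-38 fraction. I(M+2)/I(M) = [C(2,1)·p^1·(1−p)] / p^2 = 2·(1−p)/p = 82.9/100.0 = 0.8290
(1−p)/p = 0.8290/2 = 0.4145  ⇒  p = 1/(1 + 0.4145) = 0.7070
Ry-38: 70.70%, Ry-40: 29.30%.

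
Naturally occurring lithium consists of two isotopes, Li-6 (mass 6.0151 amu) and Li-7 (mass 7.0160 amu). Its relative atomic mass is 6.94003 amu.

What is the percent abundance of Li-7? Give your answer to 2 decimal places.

Writing the weighted mean with unknown fraction x of Li-6:
6.0151·x + 7.0160·(1 − x) = 6.94003
(6.0151 − 7.0160)·x = 6.94003 − 7.0160
x = -0.07597 / -1.0009 = 0.07590 → 7.59% Li-6, 92.41% Li-7.

92.41%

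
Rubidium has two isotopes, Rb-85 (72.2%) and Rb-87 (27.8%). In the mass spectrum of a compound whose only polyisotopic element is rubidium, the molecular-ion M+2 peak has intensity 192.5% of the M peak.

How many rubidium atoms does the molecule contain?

The M+2/M ratio from n Rb atoms is n · q/p = n · 0.278/0.722.
n = 1.925 × 0.722/0.278 = 5.00 ≈ 5

5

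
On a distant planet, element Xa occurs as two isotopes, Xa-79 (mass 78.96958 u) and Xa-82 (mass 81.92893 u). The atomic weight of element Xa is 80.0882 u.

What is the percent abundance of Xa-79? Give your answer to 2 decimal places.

62.20%

Writing the weighted mean with unknown fraction x of Xa-79:
78.96958·x + 81.92893·(1 − x) = 80.0882
(78.96958 − 81.92893)·x = 80.0882 − 81.92893
x = -1.84073 / -2.95935 = 0.62200 → 62.20% Xa-79, 37.80% Xa-82.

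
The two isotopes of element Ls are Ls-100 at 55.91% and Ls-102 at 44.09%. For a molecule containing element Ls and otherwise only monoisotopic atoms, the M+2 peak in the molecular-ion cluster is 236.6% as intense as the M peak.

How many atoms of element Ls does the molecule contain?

3

For n independent Ls atoms, I(M+2)/I(M) = n · (abundance Ls-102) / (abundance Ls-100) = n · 0.4409/0.5591.
n = 2.366 × 0.5591/0.4409 = 3.00 ≈ 3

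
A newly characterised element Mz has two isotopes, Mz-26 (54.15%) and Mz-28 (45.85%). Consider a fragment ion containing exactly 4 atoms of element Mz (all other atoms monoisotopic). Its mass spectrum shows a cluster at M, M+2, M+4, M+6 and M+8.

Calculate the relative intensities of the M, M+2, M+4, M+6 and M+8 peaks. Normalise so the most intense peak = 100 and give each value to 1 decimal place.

Each Mz atom is independently Mz-26 (p = 0.5415) or Mz-28 (q = 0.4585); the cluster is the binomial expansion (p + q)^4.
P(M) = 0.5415^4 = 0.085979
P(M+2) = 4 × 0.5415^3 × 0.4585^1 = 0.291202
P(M+4) = 6 × 0.5415^2 × 0.4585^2 = 0.369851
P(M+6) = 4 × 0.5415^1 × 0.4585^3 = 0.208774
P(M+8) = 0.4585^4 = 0.044193
The M+4 peak is largest (0.369851); scaling to 100 gives 23.2 : 78.7 : 100.0 : 56.4 : 11.9.

23.2 : 78.7 : 100.0 : 56.4 : 11.9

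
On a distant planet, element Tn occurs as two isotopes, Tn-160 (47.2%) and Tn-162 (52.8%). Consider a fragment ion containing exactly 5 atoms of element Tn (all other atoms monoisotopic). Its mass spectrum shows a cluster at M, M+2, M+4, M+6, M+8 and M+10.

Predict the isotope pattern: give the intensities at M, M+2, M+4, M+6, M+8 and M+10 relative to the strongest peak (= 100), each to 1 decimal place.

Each Tn atom is independently Tn-160 (p = 0.472) or Tn-162 (q = 0.528); the cluster is the binomial expansion (p + q)^5.
P(M) = 0.472^5 = 0.023427
P(M+2) = 5 × 0.472^4 × 0.528^1 = 0.131030
P(M+4) = 10 × 0.472^3 × 0.528^2 = 0.293153
P(M+6) = 10 × 0.472^2 × 0.528^3 = 0.327933
P(M+8) = 5 × 0.472^1 × 0.528^4 = 0.183420
P(M+10) = 0.528^5 = 0.041036
The M+6 peak is largest (0.327933); scaling to 100 gives 7.1 : 40.0 : 89.4 : 100.0 : 55.9 : 12.5.

7.1 : 40.0 : 89.4 : 100.0 : 55.9 : 12.5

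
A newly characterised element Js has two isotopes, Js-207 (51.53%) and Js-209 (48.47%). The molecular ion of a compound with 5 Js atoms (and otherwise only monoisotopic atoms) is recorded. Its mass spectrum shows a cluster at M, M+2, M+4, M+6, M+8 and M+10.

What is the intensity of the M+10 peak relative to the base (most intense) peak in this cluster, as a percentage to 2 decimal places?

(0.5153 + 0.4847)^5 gives M 0.0363, M+2 0.1709, M+4 0.3215, M+6 0.3024, M+8 0.1422, M+10 0.0268; the largest is M+4.
P(M+4) = C(5,2) × 0.5153^3 × 0.4847^2 = 10 × 0.13682972 × 0.23493409 = 0.321460 (base)
P(M+10) = C(5,5) × 0.5153^0 × 0.4847^5 = 1 × 1.0000 × 0.02675254 = 0.026753
Relative intensity = 0.026753 / 0.321460 × 100 = 8.32

8.32%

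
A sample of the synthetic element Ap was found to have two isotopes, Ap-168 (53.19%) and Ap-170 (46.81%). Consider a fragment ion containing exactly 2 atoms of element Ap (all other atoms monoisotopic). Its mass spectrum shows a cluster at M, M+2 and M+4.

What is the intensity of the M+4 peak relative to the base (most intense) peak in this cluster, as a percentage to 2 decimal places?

Term probabilities: M 0.2829, M+2 0.4980, M+4 0.2191. Base peak = M+2.
P(M+2) = C(2,1) × 0.5319^1 × 0.4681^1 = 2 × 0.5319 × 0.4681 = 0.497965 (base)
P(M+4) = C(2,2) × 0.5319^0 × 0.4681^2 = 1 × 1.0000 × 0.21911761 = 0.219118
Relative intensity = 0.219118 / 0.497965 × 100 = 44.00

44.00%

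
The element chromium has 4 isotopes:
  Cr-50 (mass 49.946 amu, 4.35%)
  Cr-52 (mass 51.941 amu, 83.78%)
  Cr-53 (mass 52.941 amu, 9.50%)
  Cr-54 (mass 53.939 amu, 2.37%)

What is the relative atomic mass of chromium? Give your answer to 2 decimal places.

52.00 amu

Average mass = Σ (abundance × isotope mass) = 0.0435 × 49.946 + 0.8378 × 51.941 + 0.0950 × 52.941 + 0.0237 × 53.939
= 2.1727 + 43.5162 + 5.0294 + 1.2784 = 51.9967 amu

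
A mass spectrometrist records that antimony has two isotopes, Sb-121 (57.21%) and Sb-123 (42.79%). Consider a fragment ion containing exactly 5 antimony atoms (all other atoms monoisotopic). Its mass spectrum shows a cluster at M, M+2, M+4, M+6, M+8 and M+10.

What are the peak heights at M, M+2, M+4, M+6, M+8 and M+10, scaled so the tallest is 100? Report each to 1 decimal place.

The 5 Sb atoms are independent, so intensities follow the terms of (0.5721 + 0.4279)^5.
P(M) = 0.5721^5 = 0.061286
P(M+2) = 5 × 0.5721^4 × 0.4279^1 = 0.229192
P(M+4) = 10 × 0.5721^3 × 0.4279^2 = 0.342847
P(M+6) = 10 × 0.5721^2 × 0.4279^3 = 0.256431
P(M+8) = 5 × 0.5721^1 × 0.4279^4 = 0.095898
P(M+10) = 0.4279^5 = 0.014345
The M+4 peak is largest (0.342847); scaling to 100 gives 17.9 : 66.8 : 100.0 : 74.8 : 28.0 : 4.2.

17.9 : 66.8 : 100.0 : 74.8 : 28.0 : 4.2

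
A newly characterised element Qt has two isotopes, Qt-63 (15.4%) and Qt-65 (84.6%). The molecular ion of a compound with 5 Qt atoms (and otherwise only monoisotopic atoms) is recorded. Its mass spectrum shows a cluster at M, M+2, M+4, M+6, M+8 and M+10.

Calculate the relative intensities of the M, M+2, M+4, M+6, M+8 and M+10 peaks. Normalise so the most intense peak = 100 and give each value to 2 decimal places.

0.02 : 0.55 : 6.03 : 33.14 : 91.02 : 100.00

The 5 Qt atoms are independent, so intensities follow the terms of (0.154 + 0.846)^5.
P(M) = 0.154^5 = 0.000087
P(M+2) = 5 × 0.154^4 × 0.846^1 = 0.002379
P(M+4) = 10 × 0.154^3 × 0.846^2 = 0.026140
P(M+6) = 10 × 0.154^2 × 0.846^3 = 0.143599
P(M+8) = 5 × 0.154^1 × 0.846^4 = 0.394432
P(M+10) = 0.846^5 = 0.433363
The M+10 peak is largest (0.433363); scaling to 100 gives 0.02 : 0.55 : 6.03 : 33.14 : 91.02 : 100.00.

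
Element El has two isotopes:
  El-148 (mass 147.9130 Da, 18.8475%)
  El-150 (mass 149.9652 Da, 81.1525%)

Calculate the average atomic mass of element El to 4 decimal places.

149.5784 Da

Average mass = Σ (abundance × isotope mass) = 0.188475 × 147.9130 + 0.811525 × 149.9652
= 27.87790 + 121.70051 = 149.57841 Da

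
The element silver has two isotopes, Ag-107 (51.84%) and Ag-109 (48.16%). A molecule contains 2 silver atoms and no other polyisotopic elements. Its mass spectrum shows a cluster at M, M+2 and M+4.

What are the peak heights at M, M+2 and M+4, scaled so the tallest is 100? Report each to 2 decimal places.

53.82 : 100.00 : 46.45

Expanding (0.5184 + 0.4816)^2:
P(M) = 0.5184^2 = 0.268739
P(M+2) = 2 × 0.5184^1 × 0.4816^1 = 0.499323
P(M+4) = 0.4816^2 = 0.231939
The M+2 peak is largest (0.499323); scaling to 100 gives 53.82 : 100.00 : 46.45.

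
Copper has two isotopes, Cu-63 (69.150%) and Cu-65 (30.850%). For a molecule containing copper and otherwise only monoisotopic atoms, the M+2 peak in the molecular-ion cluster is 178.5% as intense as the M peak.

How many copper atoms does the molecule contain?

4

For n independent Cu atoms, I(M+2)/I(M) = n · (abundance Cu-65) / (abundance Cu-63) = n · 0.30850/0.69150.
n = 1.785 × 0.69150/0.30850 = 4.00 ≈ 4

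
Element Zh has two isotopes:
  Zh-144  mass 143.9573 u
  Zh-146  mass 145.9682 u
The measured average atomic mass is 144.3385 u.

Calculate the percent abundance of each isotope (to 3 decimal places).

Let x be the fractional abundance of Zh-144; then Zh-146 has abundance 1 − x.
143.9573·x + 145.9682·(1 − x) = 144.3385
(143.9573 − 145.9682)·x = 144.3385 − 145.9682
x = -1.6297 / -2.0109 = 0.81043 → 81.043% Zh-144, 18.957% Zh-146.

Zh-144: 81.043%, Zh-146: 18.957%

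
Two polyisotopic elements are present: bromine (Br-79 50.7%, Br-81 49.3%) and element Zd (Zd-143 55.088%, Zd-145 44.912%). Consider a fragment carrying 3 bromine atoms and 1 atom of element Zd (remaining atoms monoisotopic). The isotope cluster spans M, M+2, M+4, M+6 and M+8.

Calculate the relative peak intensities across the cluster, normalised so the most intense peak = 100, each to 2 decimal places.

Bromine pattern (n=3): 0.13032384 : 0.38017547 : 0.36967753 : 0.11982316
Element Zd pattern (n=1): 0.55088 : 0.44912
Convolve the two distributions (both contribute in 2-u steps):
  M: 0.13032384×0.55088 = 0.071793
  M+2: 0.13032384×0.44912 + 0.38017547×0.55088 = 0.267962
  M+4: 0.38017547×0.44912 + 0.36967753×0.55088 = 0.374392
  M+6: 0.36967753×0.44912 + 0.11982316×0.55088 = 0.232038
  M+8: 0.11982316×0.44912 = 0.053815
Scale to base peak (0.374392) = 100: 19.18 : 71.57 : 100.00 : 61.98 : 14.37

19.18 : 71.57 : 100.00 : 61.98 : 14.37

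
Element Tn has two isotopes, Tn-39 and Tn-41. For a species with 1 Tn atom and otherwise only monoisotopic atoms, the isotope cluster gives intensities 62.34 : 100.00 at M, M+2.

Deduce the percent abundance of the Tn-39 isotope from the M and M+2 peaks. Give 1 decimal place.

Write p for the Tn-39 fraction. I(M+2)/I(M) = [C(1,1)·p^0·(1−p)] / p^1 = 1·(1−p)/p = 100.00/62.34 = 1.6041
(1−p)/p = 1.6041/1 = 1.6041  ⇒  p = 1/(1 + 1.6041) = 0.3840
Tn-39: 38.4%, Tn-41: 61.6%.

38.4%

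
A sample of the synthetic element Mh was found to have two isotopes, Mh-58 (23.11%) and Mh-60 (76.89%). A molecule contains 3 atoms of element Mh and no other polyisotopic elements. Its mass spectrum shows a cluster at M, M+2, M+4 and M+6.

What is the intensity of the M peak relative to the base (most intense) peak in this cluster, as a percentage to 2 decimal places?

2.72%

Term probabilities: M 0.0123, M+2 0.1232, M+4 0.4099, M+6 0.4546. Base peak = M+6.
P(M+6) = C(3,3) × 0.2311^0 × 0.7689^3 = 1 × 1.0000 × 0.45457922 = 0.454579 (base)
P(M) = C(3,0) × 0.2311^3 × 0.7689^0 = 1 × 0.01234241 × 1.0000 = 0.012342
Relative intensity = 0.012342 / 0.454579 × 100 = 2.72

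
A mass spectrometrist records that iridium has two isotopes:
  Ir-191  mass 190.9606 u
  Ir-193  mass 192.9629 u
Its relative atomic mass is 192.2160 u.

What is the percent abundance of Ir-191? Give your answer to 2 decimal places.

Writing the weighted mean with unknown fraction x of Ir-191:
190.9606·x + 192.9629·(1 − x) = 192.2160
(190.9606 − 192.9629)·x = 192.2160 − 192.9629
x = -0.7469 / -2.0023 = 0.37302 → 37.30% Ir-191, 62.70% Ir-193.

37.30%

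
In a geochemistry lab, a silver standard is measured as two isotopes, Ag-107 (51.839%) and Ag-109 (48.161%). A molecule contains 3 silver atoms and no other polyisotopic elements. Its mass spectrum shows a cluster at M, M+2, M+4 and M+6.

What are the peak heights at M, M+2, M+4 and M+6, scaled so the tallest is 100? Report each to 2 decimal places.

35.88 : 100.00 : 92.90 : 28.77

Expanding (0.51839 + 0.48161)^3:
P(M) = 0.51839^3 = 0.139306
P(M+2) = 3 × 0.51839^2 × 0.48161^1 = 0.388267
P(M+4) = 3 × 0.51839^1 × 0.48161^2 = 0.360719
P(M+6) = 0.48161^3 = 0.111709
The M+2 peak is largest (0.388267); scaling to 100 gives 35.88 : 100.00 : 92.90 : 28.77.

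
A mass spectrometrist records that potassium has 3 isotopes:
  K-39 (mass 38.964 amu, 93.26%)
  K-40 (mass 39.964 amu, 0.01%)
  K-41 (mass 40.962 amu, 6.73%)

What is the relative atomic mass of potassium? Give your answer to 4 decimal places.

Ar = Σ fᵢ·mᵢ = 0.9326 × 38.964 + 0.0001 × 39.964 + 0.0673 × 40.962
= 36.33783 + 0.00400 + 2.75674 = 39.09857 amu

39.0986 amu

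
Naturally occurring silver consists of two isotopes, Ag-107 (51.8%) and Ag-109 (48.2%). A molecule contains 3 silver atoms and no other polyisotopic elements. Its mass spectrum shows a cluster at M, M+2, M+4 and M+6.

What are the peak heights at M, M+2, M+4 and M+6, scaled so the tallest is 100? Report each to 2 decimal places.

35.82 : 100.00 : 93.05 : 28.86

Expanding (0.518 + 0.482)^3:
P(M) = 0.518^3 = 0.138992
P(M+2) = 3 × 0.518^2 × 0.482^1 = 0.387997
P(M+4) = 3 × 0.518^1 × 0.482^2 = 0.361031
P(M+6) = 0.482^3 = 0.111980
The M+2 peak is largest (0.387997); scaling to 100 gives 35.82 : 100.00 : 93.05 : 28.86.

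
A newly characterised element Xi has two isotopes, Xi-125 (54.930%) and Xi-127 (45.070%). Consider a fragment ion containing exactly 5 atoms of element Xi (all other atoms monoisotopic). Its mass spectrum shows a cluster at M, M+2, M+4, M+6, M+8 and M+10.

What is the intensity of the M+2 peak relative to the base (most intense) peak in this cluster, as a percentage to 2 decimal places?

60.94%

Binomial terms of (0.54930 + 0.45070)^5: M 0.0500, M+2 0.2052, M+4 0.3367, M+6 0.2762, M+8 0.1133, M+10 0.0186 → M+4 is the base peak.
P(M+4) = C(5,2) × 0.54930^3 × 0.45070^2 = 10 × 0.16574056 × 0.20313049 = 0.336670 (base)
P(M+2) = C(5,1) × 0.54930^4 × 0.45070^1 = 5 × 0.09104129 × 0.4507 = 0.205162
Relative intensity = 0.205162 / 0.336670 × 100 = 60.94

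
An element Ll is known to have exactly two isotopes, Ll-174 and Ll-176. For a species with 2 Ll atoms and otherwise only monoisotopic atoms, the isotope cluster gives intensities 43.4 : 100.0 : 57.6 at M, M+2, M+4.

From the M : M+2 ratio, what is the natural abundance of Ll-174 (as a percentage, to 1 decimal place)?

46.5%

Write p for the Ll-174 fraction. I(M+2)/I(M) = [C(2,1)·p^1·(1−p)] / p^2 = 2·(1−p)/p = 100.0/43.4 = 2.3041
(1−p)/p = 2.3041/2 = 1.1521  ⇒  p = 1/(1 + 1.1521) = 0.4647
Ll-174: 46.5%, Ll-176: 53.5%.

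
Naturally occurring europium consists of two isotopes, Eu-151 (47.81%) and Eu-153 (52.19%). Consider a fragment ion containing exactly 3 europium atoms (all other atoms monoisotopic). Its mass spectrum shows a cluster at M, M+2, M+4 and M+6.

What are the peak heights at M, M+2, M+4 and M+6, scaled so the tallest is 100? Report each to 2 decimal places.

27.97 : 91.61 : 100.00 : 36.39

The 3 Eu atoms are independent, so intensities follow the terms of (0.4781 + 0.5219)^3.
P(M) = 0.4781^3 = 0.109284
P(M+2) = 3 × 0.4781^2 × 0.5219^1 = 0.357887
P(M+4) = 3 × 0.4781^1 × 0.5219^2 = 0.390674
P(M+6) = 0.5219^3 = 0.142155
The M+4 peak is largest (0.390674); scaling to 100 gives 27.97 : 91.61 : 100.00 : 36.39.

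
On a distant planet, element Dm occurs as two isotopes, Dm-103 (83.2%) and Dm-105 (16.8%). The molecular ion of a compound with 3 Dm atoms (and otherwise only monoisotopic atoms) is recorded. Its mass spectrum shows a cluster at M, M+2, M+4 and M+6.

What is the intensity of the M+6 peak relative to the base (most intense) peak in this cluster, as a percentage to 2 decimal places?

0.82%

Binomial terms of (0.832 + 0.168)^3: M 0.5759, M+2 0.3489, M+4 0.0704, M+6 0.0047 → M is the base peak.
P(M) = C(3,0) × 0.832^3 × 0.168^0 = 1 × 0.57593037 × 1.0000 = 0.575930 (base)
P(M+6) = C(3,3) × 0.832^0 × 0.168^3 = 1 × 1.0000 × 0.00474163 = 0.004742
Relative intensity = 0.004742 / 0.575930 × 100 = 0.82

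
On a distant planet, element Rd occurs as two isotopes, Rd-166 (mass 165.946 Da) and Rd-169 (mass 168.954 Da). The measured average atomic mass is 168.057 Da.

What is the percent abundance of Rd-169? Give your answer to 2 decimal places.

Let x be the fractional abundance of Rd-166; then Rd-169 has abundance 1 − x.
165.946·x + 168.954·(1 − x) = 168.057
(165.946 − 168.954)·x = 168.057 − 168.954
x = -0.897 / -3.008 = 0.29820 → 29.82% Rd-166, 70.18% Rd-169.

70.18%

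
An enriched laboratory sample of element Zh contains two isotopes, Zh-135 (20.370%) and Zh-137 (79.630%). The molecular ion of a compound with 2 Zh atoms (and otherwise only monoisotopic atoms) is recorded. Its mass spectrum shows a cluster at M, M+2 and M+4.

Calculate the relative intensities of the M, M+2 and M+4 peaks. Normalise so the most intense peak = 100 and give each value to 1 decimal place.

The 2 Zh atoms are independent, so intensities follow the terms of (0.20370 + 0.79630)^2.
P(M) = 0.20370^2 = 0.041494
P(M+2) = 2 × 0.20370^1 × 0.79630^1 = 0.324413
P(M+4) = 0.79630^2 = 0.634094
The M+4 peak is largest (0.634094); scaling to 100 gives 6.5 : 51.2 : 100.0.

6.5 : 51.2 : 100.0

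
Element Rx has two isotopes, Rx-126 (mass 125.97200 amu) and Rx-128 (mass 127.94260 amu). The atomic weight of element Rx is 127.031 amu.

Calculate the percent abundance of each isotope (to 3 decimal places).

With x = fraction of Rx-126 (so Rx-128 is 1 − x):
125.97200·x + 127.94260·(1 − x) = 127.031
(125.97200 − 127.94260)·x = 127.031 − 127.94260
x = -0.91160 / -1.97060 = 0.46260 → 46.260% Rx-126, 53.740% Rx-128.

Rx-126: 46.260%, Rx-128: 53.740%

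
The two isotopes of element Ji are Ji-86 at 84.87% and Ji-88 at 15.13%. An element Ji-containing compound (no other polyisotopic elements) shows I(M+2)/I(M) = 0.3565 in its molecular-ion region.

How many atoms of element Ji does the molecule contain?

For n independent Ji atoms, I(M+2)/I(M) = n · (abundance Ji-88) / (abundance Ji-86) = n · 0.1513/0.8487.
n = 0.3565 × 0.8487/0.1513 = 2.00 ≈ 2

2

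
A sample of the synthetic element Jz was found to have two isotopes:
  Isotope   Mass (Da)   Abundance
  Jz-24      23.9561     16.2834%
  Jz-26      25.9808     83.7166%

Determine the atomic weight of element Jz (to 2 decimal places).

Average mass = Σ (abundance × isotope mass) = 0.162834 × 23.9561 + 0.837166 × 25.9808
= 3.90087 + 21.75024 = 25.65111 Da

25.65 Da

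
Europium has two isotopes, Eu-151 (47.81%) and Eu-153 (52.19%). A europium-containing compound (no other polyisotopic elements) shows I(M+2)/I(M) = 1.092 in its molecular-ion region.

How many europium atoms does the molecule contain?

With n Eu atoms, P(M+2)/P(M) = C(n,1)·p^(n−1)q / p^n = n·q/p = n · 0.5219/0.4781.
n = 1.092 × 0.4781/0.5219 = 1.00 ≈ 1

1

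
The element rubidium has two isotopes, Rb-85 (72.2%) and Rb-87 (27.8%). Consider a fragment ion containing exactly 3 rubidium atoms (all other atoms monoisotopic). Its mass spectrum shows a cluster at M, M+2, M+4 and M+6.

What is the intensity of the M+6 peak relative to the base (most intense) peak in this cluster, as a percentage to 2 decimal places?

Binomial terms of (0.722 + 0.278)^3: M 0.3764, M+2 0.4348, M+4 0.1674, M+6 0.0215 → M+2 is the base peak.
P(M+2) = C(3,1) × 0.722^2 × 0.278^1 = 3 × 0.521284 × 0.2780 = 0.434751 (base)
P(M+6) = C(3,3) × 0.722^0 × 0.278^3 = 1 × 1.0000 × 0.02148495 = 0.021485
Relative intensity = 0.021485 / 0.434751 × 100 = 4.94

4.94%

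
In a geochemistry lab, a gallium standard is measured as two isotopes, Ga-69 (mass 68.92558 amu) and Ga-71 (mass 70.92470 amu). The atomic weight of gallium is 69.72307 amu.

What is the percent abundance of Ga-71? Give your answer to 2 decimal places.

39.89%

With x = fraction of Ga-69 (so Ga-71 is 1 − x):
68.92558·x + 70.92470·(1 − x) = 69.72307
(68.92558 − 70.92470)·x = 69.72307 − 70.92470
x = -1.20163 / -1.99912 = 0.60108 → 60.11% Ga-69, 39.89% Ga-71.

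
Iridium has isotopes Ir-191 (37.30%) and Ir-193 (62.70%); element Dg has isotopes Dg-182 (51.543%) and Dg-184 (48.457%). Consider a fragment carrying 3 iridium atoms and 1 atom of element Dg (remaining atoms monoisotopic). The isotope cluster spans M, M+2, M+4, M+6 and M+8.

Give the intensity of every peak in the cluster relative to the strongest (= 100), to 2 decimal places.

7.57 : 45.26 : 100.00 : 96.23 : 33.78

Iridium pattern (n=3): 0.05189512 : 0.26170165 : 0.43991135 : 0.24649188
Element Dg pattern (n=1): 0.51543 : 0.48457
Convolve the two distributions (both contribute in 2-u steps):
  M: 0.05189512×0.51543 = 0.026748
  M+2: 0.05189512×0.48457 + 0.26170165×0.51543 = 0.160036
  M+4: 0.26170165×0.48457 + 0.43991135×0.51543 = 0.353556
  M+6: 0.43991135×0.48457 + 0.24649188×0.51543 = 0.340217
  M+8: 0.24649188×0.48457 = 0.119443
Scale to base peak (0.353556) = 100: 7.57 : 45.26 : 100.00 : 96.23 : 33.78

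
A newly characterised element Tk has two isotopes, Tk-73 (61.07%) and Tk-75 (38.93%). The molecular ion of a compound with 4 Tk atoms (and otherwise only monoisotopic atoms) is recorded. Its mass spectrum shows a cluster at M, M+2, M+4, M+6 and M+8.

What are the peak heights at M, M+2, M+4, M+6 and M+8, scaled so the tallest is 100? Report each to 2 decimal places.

39.22 : 100.00 : 95.62 : 40.64 : 6.48

The 4 Tk atoms are independent, so intensities follow the terms of (0.6107 + 0.3893)^4.
P(M) = 0.6107^4 = 0.139095
P(M+2) = 4 × 0.6107^3 × 0.3893^1 = 0.354673
P(M+4) = 6 × 0.6107^2 × 0.3893^2 = 0.339138
P(M+6) = 4 × 0.6107^1 × 0.3893^3 = 0.144126
P(M+8) = 0.3893^4 = 0.022969
The M+2 peak is largest (0.354673); scaling to 100 gives 39.22 : 100.00 : 95.62 : 40.64 : 6.48.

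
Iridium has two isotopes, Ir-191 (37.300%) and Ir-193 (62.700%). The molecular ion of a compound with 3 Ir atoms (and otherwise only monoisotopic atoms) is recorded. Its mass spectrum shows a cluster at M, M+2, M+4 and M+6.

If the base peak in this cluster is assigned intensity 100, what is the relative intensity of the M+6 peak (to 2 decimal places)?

Binomial terms of (0.37300 + 0.62700)^3: M 0.0519, M+2 0.2617, M+4 0.4399, M+6 0.2465 → M+4 is the base peak.
P(M+4) = C(3,2) × 0.37300^1 × 0.62700^2 = 3 × 0.3730 × 0.393129 = 0.439911 (base)
P(M+6) = C(3,3) × 0.37300^0 × 0.62700^3 = 1 × 1.0000 × 0.24649188 = 0.246492
Relative intensity = 0.246492 / 0.439911 × 100 = 56.03

56.03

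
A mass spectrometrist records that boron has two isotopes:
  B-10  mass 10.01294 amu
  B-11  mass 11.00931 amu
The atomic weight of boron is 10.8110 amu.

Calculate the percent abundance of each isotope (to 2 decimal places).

B-10: 19.90%, B-11: 80.10%

Writing the weighted mean with unknown fraction x of B-10:
10.01294·x + 11.00931·(1 − x) = 10.8110
(10.01294 − 11.00931)·x = 10.8110 − 11.00931
x = -0.19831 / -0.99637 = 0.19903 → 19.90% B-10, 80.10% B-11.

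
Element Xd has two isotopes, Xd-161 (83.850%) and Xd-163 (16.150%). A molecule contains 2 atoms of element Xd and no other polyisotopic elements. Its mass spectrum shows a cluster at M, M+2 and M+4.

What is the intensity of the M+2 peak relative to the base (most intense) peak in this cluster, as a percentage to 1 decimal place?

Binomial terms of (0.83850 + 0.16150)^2: M 0.7031, M+2 0.2708, M+4 0.0261 → M is the base peak.
P(M) = C(2,0) × 0.83850^2 × 0.16150^0 = 1 × 0.70308225 × 1.0000 = 0.703082 (base)
P(M+2) = C(2,1) × 0.83850^1 × 0.16150^1 = 2 × 0.8385 × 0.1615 = 0.270836
Relative intensity = 0.270836 / 0.703082 × 100 = 38.5

38.5%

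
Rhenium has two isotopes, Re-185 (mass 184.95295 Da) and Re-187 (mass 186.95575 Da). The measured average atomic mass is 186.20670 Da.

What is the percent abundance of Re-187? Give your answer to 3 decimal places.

With x = fraction of Re-185 (so Re-187 is 1 − x):
184.95295·x + 186.95575·(1 − x) = 186.20670
(184.95295 − 186.95575)·x = 186.20670 − 186.95575
x = -0.74905 / -2.00280 = 0.37400 → 37.400% Re-185, 62.600% Re-187.

62.600%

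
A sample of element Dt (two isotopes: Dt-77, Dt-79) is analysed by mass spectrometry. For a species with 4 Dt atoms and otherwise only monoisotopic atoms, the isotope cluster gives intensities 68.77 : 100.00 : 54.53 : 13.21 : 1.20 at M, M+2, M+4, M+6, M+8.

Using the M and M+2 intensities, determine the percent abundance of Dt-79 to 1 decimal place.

26.7%

If p is the fraction of Dt that is Dt-77, then I(M+2)/I(M) = [C(4,1)·p^3·(1−p)] / p^4 = 4·(1−p)/p = 100.00/68.77 = 1.4541
(1−p)/p = 1.4541/4 = 0.3635  ⇒  p = 1/(1 + 0.3635) = 0.7334
Dt-77: 73.3%, Dt-79: 26.7%.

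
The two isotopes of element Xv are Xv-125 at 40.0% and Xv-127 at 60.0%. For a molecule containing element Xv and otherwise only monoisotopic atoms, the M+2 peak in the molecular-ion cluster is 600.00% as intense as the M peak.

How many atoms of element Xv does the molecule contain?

4

With n Xv atoms, P(M+2)/P(M) = C(n,1)·p^(n−1)q / p^n = n·q/p = n · 0.600/0.400.
n = 6.0000 × 0.400/0.600 = 4.00 ≈ 4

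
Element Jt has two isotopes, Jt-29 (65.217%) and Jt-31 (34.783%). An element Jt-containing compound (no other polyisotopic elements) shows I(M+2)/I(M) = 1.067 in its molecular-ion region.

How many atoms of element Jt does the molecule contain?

The M+2/M ratio from n Jt atoms is n · q/p = n · 0.34783/0.65217.
n = 1.067 × 0.65217/0.34783 = 2.00 ≈ 2

2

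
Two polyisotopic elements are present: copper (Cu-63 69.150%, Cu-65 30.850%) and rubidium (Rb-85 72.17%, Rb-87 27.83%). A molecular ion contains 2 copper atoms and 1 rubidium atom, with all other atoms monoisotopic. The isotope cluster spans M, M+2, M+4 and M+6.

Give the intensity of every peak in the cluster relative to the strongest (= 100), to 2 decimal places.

78.25 : 100.00 : 42.50 : 6.01

Copper pattern (n=2): 0.47817225 : 0.4266555 : 0.09517225
Rubidium pattern (n=1): 0.7217 : 0.2783
Convolve the two distributions (both contribute in 2-u steps):
  M: 0.47817225×0.7217 = 0.345097
  M+2: 0.47817225×0.2783 + 0.4266555×0.7217 = 0.440993
  M+4: 0.4266555×0.2783 + 0.09517225×0.7217 = 0.187424
  M+6: 0.09517225×0.2783 = 0.026486
Scale to base peak (0.440993) = 100: 78.25 : 100.00 : 42.50 : 6.01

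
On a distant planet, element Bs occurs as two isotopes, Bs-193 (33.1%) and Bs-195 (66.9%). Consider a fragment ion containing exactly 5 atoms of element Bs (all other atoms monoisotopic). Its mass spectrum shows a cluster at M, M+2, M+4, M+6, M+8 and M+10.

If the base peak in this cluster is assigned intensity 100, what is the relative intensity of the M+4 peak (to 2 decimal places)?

48.96

(0.331 + 0.669)^5 gives M 0.0040, M+2 0.0402, M+4 0.1623, M+6 0.3280, M+8 0.3315, M+10 0.1340; the largest is M+8.
P(M+8) = C(5,4) × 0.331^1 × 0.669^4 = 5 × 0.3310 × 0.20031085 = 0.331514 (base)
P(M+4) = C(5,2) × 0.331^3 × 0.669^2 = 10 × 0.03626469 × 0.447561 = 0.162307
Relative intensity = 0.162307 / 0.331514 × 100 = 48.96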